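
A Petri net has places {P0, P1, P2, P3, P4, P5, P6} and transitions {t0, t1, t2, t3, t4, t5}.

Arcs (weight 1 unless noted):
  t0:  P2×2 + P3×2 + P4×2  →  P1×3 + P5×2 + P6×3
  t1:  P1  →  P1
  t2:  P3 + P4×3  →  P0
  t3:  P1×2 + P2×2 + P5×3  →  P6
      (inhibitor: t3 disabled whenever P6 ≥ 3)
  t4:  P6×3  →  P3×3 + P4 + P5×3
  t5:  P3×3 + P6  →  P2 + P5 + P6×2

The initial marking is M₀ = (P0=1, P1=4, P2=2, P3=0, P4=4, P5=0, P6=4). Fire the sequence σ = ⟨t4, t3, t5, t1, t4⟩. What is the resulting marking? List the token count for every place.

(P0=1, P1=2, P2=1, P3=3, P4=6, P5=4, P6=0)

step 1: fire t4:  (P0=1, P1=4, P2=2, P3=0, P4=4, P5=0, P6=4) → (P0=1, P1=4, P2=2, P3=3, P4=5, P5=3, P6=1)
step 2: fire t3:  (P0=1, P1=4, P2=2, P3=3, P4=5, P5=3, P6=1) → (P0=1, P1=2, P2=0, P3=3, P4=5, P5=0, P6=2)
step 3: fire t5:  (P0=1, P1=2, P2=0, P3=3, P4=5, P5=0, P6=2) → (P0=1, P1=2, P2=1, P3=0, P4=5, P5=1, P6=3)
step 4: fire t1:  (P0=1, P1=2, P2=1, P3=0, P4=5, P5=1, P6=3) → (P0=1, P1=2, P2=1, P3=0, P4=5, P5=1, P6=3)
step 5: fire t4:  (P0=1, P1=2, P2=1, P3=0, P4=5, P5=1, P6=3) → (P0=1, P1=2, P2=1, P3=3, P4=6, P5=4, P6=0)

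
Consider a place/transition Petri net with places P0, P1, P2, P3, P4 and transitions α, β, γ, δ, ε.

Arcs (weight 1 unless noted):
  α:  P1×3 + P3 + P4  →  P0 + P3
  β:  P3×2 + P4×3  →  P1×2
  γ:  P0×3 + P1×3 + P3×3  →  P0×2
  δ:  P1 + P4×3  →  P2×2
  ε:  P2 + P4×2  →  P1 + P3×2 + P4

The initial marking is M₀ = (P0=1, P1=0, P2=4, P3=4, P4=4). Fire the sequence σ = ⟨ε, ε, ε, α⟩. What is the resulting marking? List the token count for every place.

(P0=2, P1=0, P2=1, P3=10, P4=0)

step 1: fire ε:  (P0=1, P1=0, P2=4, P3=4, P4=4) → (P0=1, P1=1, P2=3, P3=6, P4=3)
step 2: fire ε:  (P0=1, P1=1, P2=3, P3=6, P4=3) → (P0=1, P1=2, P2=2, P3=8, P4=2)
step 3: fire ε:  (P0=1, P1=2, P2=2, P3=8, P4=2) → (P0=1, P1=3, P2=1, P3=10, P4=1)
step 4: fire α:  (P0=1, P1=3, P2=1, P3=10, P4=1) → (P0=2, P1=0, P2=1, P3=10, P4=0)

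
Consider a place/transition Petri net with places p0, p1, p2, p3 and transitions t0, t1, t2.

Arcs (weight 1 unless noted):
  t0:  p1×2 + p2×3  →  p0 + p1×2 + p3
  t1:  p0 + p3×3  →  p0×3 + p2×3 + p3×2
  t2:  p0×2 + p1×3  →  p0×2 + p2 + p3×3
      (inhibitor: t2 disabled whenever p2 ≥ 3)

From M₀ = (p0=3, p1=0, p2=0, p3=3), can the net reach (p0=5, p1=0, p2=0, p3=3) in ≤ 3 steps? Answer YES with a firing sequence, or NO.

depth 0: 1 marking
depth 1: 2 markings reached so far
depth 2: 2 markings reached so far
(frontier empty at depth 2; search complete)
target is not among the 2 markings reachable within 3 steps

NO — not reachable within 3 firings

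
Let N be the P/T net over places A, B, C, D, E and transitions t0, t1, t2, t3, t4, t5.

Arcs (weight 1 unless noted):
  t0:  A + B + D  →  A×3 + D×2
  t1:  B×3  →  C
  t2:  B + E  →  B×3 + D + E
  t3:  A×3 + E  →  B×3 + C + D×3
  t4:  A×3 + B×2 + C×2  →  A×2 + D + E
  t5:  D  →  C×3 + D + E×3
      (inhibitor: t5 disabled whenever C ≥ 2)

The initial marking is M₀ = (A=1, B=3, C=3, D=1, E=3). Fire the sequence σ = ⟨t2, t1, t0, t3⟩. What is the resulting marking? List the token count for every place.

step 1: fire t2:  (A=1, B=3, C=3, D=1, E=3) → (A=1, B=5, C=3, D=2, E=3)
step 2: fire t1:  (A=1, B=5, C=3, D=2, E=3) → (A=1, B=2, C=4, D=2, E=3)
step 3: fire t0:  (A=1, B=2, C=4, D=2, E=3) → (A=3, B=1, C=4, D=3, E=3)
step 4: fire t3:  (A=3, B=1, C=4, D=3, E=3) → (A=0, B=4, C=5, D=6, E=2)

(A=0, B=4, C=5, D=6, E=2)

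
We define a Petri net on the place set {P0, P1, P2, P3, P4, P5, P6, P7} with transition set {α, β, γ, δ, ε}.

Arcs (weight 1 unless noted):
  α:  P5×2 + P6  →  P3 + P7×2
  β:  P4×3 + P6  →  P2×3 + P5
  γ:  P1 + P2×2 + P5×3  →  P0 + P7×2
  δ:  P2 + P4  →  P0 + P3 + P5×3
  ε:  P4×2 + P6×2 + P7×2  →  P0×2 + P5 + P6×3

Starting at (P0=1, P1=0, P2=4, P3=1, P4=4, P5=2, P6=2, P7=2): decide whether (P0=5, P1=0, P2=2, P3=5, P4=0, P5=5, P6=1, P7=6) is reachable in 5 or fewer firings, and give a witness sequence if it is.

NO — not reachable within 5 firings

depth 0: 1 marking
depth 1: 5 markings reached so far
depth 2: 11 markings reached so far
depth 3: 18 markings reached so far
depth 4: 24 markings reached so far
depth 5: 28 markings reached so far
target is not among the 28 markings reachable within 5 steps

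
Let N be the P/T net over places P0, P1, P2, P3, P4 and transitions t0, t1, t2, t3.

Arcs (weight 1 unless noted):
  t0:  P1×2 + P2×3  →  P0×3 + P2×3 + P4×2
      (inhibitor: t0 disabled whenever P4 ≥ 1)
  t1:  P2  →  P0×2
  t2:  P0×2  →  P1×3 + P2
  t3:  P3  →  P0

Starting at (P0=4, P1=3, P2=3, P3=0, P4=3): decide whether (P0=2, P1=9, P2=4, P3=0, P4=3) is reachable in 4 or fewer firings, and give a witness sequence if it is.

YES — reachable via ⟨t1, t2, t2⟩ (3 firings)

step 1: fire t1:  (P0=4, P1=3, P2=3, P3=0, P4=3) → (P0=6, P1=3, P2=2, P3=0, P4=3)
step 2: fire t2:  (P0=6, P1=3, P2=2, P3=0, P4=3) → (P0=4, P1=6, P2=3, P3=0, P4=3)
step 3: fire t2:  (P0=4, P1=6, P2=3, P3=0, P4=3) → (P0=2, P1=9, P2=4, P3=0, P4=3)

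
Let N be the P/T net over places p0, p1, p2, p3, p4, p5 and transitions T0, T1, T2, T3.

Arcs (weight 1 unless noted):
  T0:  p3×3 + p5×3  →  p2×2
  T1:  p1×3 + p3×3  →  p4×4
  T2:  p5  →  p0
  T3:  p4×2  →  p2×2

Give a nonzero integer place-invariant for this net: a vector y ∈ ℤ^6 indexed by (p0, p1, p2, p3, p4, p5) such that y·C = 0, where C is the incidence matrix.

y = (p0:0, p1:2, p2:3, p3:2, p4:3, p5:0)

Incidence matrix C (rows=places, cols=transitions):
       T0   T1   T2   T3
   p0   0    0    1    0
   p1   0   -3    0    0
   p2   2    0    0    2
   p3  -3   -3    0    0
   p4   0    4    0   -2
   p5  -3    0   -1    0

Candidate y = [0, 2, 3, 2, 3, 0]; check y·C column-wise:
  col T0: 2·0 + 3·2 + 2·-3 + 3·0 + 0·-3 = 0
  col T1: 2·-3 + 3·0 + 2·-3 + 3·4 = 0
  col T2: 0·1 + 2·0 + 3·0 + 2·0 + 3·0 + 0·-1 = 0
  col T3: 2·0 + 3·2 + 2·0 + 3·-2 = 0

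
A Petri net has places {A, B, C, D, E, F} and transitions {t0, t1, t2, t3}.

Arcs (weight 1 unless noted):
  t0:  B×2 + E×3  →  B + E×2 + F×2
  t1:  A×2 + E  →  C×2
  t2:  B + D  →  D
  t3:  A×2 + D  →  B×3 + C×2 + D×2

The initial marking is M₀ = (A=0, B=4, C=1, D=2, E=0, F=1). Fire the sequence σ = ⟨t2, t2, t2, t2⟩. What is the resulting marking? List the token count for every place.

step 1: fire t2:  (A=0, B=4, C=1, D=2, E=0, F=1) → (A=0, B=3, C=1, D=2, E=0, F=1)
step 2: fire t2:  (A=0, B=3, C=1, D=2, E=0, F=1) → (A=0, B=2, C=1, D=2, E=0, F=1)
step 3: fire t2:  (A=0, B=2, C=1, D=2, E=0, F=1) → (A=0, B=1, C=1, D=2, E=0, F=1)
step 4: fire t2:  (A=0, B=1, C=1, D=2, E=0, F=1) → (A=0, B=0, C=1, D=2, E=0, F=1)

(A=0, B=0, C=1, D=2, E=0, F=1)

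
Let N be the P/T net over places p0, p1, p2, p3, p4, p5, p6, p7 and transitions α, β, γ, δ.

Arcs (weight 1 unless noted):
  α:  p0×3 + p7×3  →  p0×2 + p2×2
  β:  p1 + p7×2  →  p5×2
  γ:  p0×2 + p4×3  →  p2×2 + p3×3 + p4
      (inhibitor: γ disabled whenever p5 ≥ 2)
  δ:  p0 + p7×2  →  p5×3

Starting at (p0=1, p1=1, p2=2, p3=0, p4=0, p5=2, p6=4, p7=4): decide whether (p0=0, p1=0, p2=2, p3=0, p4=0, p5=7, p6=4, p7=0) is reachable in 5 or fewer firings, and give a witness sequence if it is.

YES — reachable via ⟨β, δ⟩ (2 firings)

step 1: fire β:  (p0=1, p1=1, p2=2, p3=0, p4=0, p5=2, p6=4, p7=4) → (p0=1, p1=0, p2=2, p3=0, p4=0, p5=4, p6=4, p7=2)
step 2: fire δ:  (p0=1, p1=0, p2=2, p3=0, p4=0, p5=4, p6=4, p7=2) → (p0=0, p1=0, p2=2, p3=0, p4=0, p5=7, p6=4, p7=0)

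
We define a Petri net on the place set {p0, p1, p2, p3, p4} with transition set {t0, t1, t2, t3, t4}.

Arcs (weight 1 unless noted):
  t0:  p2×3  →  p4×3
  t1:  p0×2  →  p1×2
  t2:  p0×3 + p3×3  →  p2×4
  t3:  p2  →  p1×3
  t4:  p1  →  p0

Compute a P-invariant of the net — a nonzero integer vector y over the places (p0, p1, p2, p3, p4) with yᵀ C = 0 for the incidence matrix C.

Incidence matrix C (rows=places, cols=transitions):
       t0   t1   t2   t3   t4
   p0   0   -2   -3    0    1
   p1   0    2    0    3   -1
   p2  -3    0    4   -1    0
   p3   0    0   -3    0    0
   p4   3    0    0    0    0

Candidate y = [1, 1, 3, 3, 3]; check y·C column-wise:
  col t0: 1·0 + 1·0 + 3·-3 + 3·0 + 3·3 = 0
  col t1: 1·-2 + 1·2 + 3·0 + 3·0 + 3·0 = 0
  col t2: 1·-3 + 1·0 + 3·4 + 3·-3 + 3·0 = 0
  col t3: 1·0 + 1·3 + 3·-1 + 3·0 + 3·0 = 0
  col t4: 1·1 + 1·-1 + 3·0 + 3·0 + 3·0 = 0

y = (p0:1, p1:1, p2:3, p3:3, p4:3)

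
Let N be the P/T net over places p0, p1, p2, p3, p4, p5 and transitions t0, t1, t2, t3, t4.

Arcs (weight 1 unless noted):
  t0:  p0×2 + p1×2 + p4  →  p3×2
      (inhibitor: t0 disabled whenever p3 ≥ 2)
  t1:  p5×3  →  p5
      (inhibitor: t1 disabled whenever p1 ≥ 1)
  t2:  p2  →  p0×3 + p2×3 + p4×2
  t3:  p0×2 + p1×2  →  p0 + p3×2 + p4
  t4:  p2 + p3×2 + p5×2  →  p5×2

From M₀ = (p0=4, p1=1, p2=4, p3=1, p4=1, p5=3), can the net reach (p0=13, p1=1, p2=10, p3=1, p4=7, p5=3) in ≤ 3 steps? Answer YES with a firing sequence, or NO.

step 1: fire t2:  (p0=4, p1=1, p2=4, p3=1, p4=1, p5=3) → (p0=7, p1=1, p2=6, p3=1, p4=3, p5=3)
step 2: fire t2:  (p0=7, p1=1, p2=6, p3=1, p4=3, p5=3) → (p0=10, p1=1, p2=8, p3=1, p4=5, p5=3)
step 3: fire t2:  (p0=10, p1=1, p2=8, p3=1, p4=5, p5=3) → (p0=13, p1=1, p2=10, p3=1, p4=7, p5=3)

YES — reachable via ⟨t2, t2, t2⟩ (3 firings)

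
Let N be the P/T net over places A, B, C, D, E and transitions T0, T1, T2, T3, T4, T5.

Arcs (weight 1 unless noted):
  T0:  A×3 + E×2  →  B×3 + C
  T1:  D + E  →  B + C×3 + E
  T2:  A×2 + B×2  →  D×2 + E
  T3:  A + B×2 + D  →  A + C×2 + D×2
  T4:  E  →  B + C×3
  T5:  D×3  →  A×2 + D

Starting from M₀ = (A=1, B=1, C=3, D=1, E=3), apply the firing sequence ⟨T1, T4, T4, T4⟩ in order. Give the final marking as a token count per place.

step 1: fire T1:  (A=1, B=1, C=3, D=1, E=3) → (A=1, B=2, C=6, D=0, E=3)
step 2: fire T4:  (A=1, B=2, C=6, D=0, E=3) → (A=1, B=3, C=9, D=0, E=2)
step 3: fire T4:  (A=1, B=3, C=9, D=0, E=2) → (A=1, B=4, C=12, D=0, E=1)
step 4: fire T4:  (A=1, B=4, C=12, D=0, E=1) → (A=1, B=5, C=15, D=0, E=0)

(A=1, B=5, C=15, D=0, E=0)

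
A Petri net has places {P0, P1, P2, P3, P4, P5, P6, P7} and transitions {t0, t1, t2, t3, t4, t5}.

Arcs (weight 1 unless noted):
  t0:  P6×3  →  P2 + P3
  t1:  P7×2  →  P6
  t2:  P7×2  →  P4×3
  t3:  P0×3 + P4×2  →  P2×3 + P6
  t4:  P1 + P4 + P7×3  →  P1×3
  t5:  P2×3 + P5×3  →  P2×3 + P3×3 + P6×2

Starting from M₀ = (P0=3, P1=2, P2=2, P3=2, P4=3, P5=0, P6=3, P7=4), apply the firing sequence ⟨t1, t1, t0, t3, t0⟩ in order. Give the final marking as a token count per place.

(P0=0, P1=2, P2=7, P3=4, P4=1, P5=0, P6=0, P7=0)

step 1: fire t1:  (P0=3, P1=2, P2=2, P3=2, P4=3, P5=0, P6=3, P7=4) → (P0=3, P1=2, P2=2, P3=2, P4=3, P5=0, P6=4, P7=2)
step 2: fire t1:  (P0=3, P1=2, P2=2, P3=2, P4=3, P5=0, P6=4, P7=2) → (P0=3, P1=2, P2=2, P3=2, P4=3, P5=0, P6=5, P7=0)
step 3: fire t0:  (P0=3, P1=2, P2=2, P3=2, P4=3, P5=0, P6=5, P7=0) → (P0=3, P1=2, P2=3, P3=3, P4=3, P5=0, P6=2, P7=0)
step 4: fire t3:  (P0=3, P1=2, P2=3, P3=3, P4=3, P5=0, P6=2, P7=0) → (P0=0, P1=2, P2=6, P3=3, P4=1, P5=0, P6=3, P7=0)
step 5: fire t0:  (P0=0, P1=2, P2=6, P3=3, P4=1, P5=0, P6=3, P7=0) → (P0=0, P1=2, P2=7, P3=4, P4=1, P5=0, P6=0, P7=0)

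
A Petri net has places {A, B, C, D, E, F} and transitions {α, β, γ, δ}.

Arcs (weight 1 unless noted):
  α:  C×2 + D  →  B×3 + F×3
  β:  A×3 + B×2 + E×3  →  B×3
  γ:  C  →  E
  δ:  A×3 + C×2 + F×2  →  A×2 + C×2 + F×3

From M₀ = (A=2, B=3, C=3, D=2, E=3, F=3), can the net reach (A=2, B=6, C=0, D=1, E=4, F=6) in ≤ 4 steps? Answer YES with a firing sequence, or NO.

step 1: fire α:  (A=2, B=3, C=3, D=2, E=3, F=3) → (A=2, B=6, C=1, D=1, E=3, F=6)
step 2: fire γ:  (A=2, B=6, C=1, D=1, E=3, F=6) → (A=2, B=6, C=0, D=1, E=4, F=6)

YES — reachable via ⟨α, γ⟩ (2 firings)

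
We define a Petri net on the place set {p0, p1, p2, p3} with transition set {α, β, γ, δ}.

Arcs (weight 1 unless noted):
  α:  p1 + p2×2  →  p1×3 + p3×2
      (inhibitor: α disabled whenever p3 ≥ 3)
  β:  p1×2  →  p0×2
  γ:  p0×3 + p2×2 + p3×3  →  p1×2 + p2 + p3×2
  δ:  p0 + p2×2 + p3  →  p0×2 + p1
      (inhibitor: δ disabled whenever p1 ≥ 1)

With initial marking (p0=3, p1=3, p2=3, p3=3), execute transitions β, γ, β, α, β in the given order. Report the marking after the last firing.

(p0=6, p1=1, p2=0, p3=4)

step 1: fire β:  (p0=3, p1=3, p2=3, p3=3) → (p0=5, p1=1, p2=3, p3=3)
step 2: fire γ:  (p0=5, p1=1, p2=3, p3=3) → (p0=2, p1=3, p2=2, p3=2)
step 3: fire β:  (p0=2, p1=3, p2=2, p3=2) → (p0=4, p1=1, p2=2, p3=2)
step 4: fire α:  (p0=4, p1=1, p2=2, p3=2) → (p0=4, p1=3, p2=0, p3=4)
step 5: fire β:  (p0=4, p1=3, p2=0, p3=4) → (p0=6, p1=1, p2=0, p3=4)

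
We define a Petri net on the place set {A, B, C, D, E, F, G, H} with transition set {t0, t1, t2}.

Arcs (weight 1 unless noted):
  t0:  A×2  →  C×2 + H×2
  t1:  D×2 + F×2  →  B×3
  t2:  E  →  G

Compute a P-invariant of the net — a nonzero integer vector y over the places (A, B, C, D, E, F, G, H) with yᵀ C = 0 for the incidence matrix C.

Incidence matrix C (rows=places, cols=transitions):
       t0   t1   t2
    A  -2    0    0
    B   0    3    0
    C   2    0    0
    D   0   -2    0
    E   0    0   -1
    F   0   -2    0
    G   0    0    1
    H   2    0    0

Candidate y = [1, 0, 1, 0, 0, 0, 0, 0]; check y·C column-wise:
  col t0: 1·-2 + 1·2 + 0·2 = 0
  col t1: 1·0 + 0·3 + 1·0 + 0·-2 + 0·-2 = 0
  col t2: 1·0 + 1·0 + 0·-1 + 0·1 = 0

y = (A:1, B:0, C:1, D:0, E:0, F:0, G:0, H:0)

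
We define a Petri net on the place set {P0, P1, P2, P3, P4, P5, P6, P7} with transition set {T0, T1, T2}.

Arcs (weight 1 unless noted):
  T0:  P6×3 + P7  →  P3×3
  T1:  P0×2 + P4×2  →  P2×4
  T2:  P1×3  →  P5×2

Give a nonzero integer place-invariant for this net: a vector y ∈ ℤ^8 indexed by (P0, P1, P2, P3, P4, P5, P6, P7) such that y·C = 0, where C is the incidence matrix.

Incidence matrix C (rows=places, cols=transitions):
       T0   T1   T2
   P0   0   -2    0
   P1   0    0   -3
   P2   0    4    0
   P3   3    0    0
   P4   0   -2    0
   P5   0    0    2
   P6  -3    0    0
   P7  -1    0    0

Candidate y = [2, 0, 1, 0, 0, 0, 0, 0]; check y·C column-wise:
  col T0: 2·0 + 1·0 + 0·3 + 0·-3 + 0·-1 = 0
  col T1: 2·-2 + 1·4 + 0·-2 = 0
  col T2: 2·0 + 0·-3 + 1·0 + 0·2 = 0

y = (P0:2, P1:0, P2:1, P3:0, P4:0, P5:0, P6:0, P7:0)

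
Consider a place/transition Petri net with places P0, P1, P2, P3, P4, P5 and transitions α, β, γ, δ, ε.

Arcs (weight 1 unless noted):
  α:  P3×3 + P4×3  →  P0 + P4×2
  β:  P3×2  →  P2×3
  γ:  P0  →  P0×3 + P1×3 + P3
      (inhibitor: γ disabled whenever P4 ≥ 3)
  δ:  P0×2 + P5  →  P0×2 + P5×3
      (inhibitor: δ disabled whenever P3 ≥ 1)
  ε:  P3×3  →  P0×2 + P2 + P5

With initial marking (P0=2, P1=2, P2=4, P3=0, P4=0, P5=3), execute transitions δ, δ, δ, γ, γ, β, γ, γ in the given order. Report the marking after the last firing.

(P0=10, P1=14, P2=7, P3=2, P4=0, P5=9)

step 1: fire δ:  (P0=2, P1=2, P2=4, P3=0, P4=0, P5=3) → (P0=2, P1=2, P2=4, P3=0, P4=0, P5=5)
step 2: fire δ:  (P0=2, P1=2, P2=4, P3=0, P4=0, P5=5) → (P0=2, P1=2, P2=4, P3=0, P4=0, P5=7)
step 3: fire δ:  (P0=2, P1=2, P2=4, P3=0, P4=0, P5=7) → (P0=2, P1=2, P2=4, P3=0, P4=0, P5=9)
step 4: fire γ:  (P0=2, P1=2, P2=4, P3=0, P4=0, P5=9) → (P0=4, P1=5, P2=4, P3=1, P4=0, P5=9)
step 5: fire γ:  (P0=4, P1=5, P2=4, P3=1, P4=0, P5=9) → (P0=6, P1=8, P2=4, P3=2, P4=0, P5=9)
step 6: fire β:  (P0=6, P1=8, P2=4, P3=2, P4=0, P5=9) → (P0=6, P1=8, P2=7, P3=0, P4=0, P5=9)
step 7: fire γ:  (P0=6, P1=8, P2=7, P3=0, P4=0, P5=9) → (P0=8, P1=11, P2=7, P3=1, P4=0, P5=9)
step 8: fire γ:  (P0=8, P1=11, P2=7, P3=1, P4=0, P5=9) → (P0=10, P1=14, P2=7, P3=2, P4=0, P5=9)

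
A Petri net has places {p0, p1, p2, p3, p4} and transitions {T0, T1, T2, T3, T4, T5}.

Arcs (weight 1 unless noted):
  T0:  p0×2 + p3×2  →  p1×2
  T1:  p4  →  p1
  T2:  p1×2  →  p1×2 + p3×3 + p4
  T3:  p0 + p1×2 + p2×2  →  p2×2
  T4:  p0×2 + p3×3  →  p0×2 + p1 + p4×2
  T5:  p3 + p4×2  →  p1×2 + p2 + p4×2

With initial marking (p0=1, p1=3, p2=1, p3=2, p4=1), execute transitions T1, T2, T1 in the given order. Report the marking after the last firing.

step 1: fire T1:  (p0=1, p1=3, p2=1, p3=2, p4=1) → (p0=1, p1=4, p2=1, p3=2, p4=0)
step 2: fire T2:  (p0=1, p1=4, p2=1, p3=2, p4=0) → (p0=1, p1=4, p2=1, p3=5, p4=1)
step 3: fire T1:  (p0=1, p1=4, p2=1, p3=5, p4=1) → (p0=1, p1=5, p2=1, p3=5, p4=0)

(p0=1, p1=5, p2=1, p3=5, p4=0)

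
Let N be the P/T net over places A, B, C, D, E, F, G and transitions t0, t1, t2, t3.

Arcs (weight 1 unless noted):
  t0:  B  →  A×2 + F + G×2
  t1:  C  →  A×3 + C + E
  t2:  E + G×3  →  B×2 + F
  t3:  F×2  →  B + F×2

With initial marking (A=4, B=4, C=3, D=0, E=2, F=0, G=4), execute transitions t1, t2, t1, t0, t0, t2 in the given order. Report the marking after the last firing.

step 1: fire t1:  (A=4, B=4, C=3, D=0, E=2, F=0, G=4) → (A=7, B=4, C=3, D=0, E=3, F=0, G=4)
step 2: fire t2:  (A=7, B=4, C=3, D=0, E=3, F=0, G=4) → (A=7, B=6, C=3, D=0, E=2, F=1, G=1)
step 3: fire t1:  (A=7, B=6, C=3, D=0, E=2, F=1, G=1) → (A=10, B=6, C=3, D=0, E=3, F=1, G=1)
step 4: fire t0:  (A=10, B=6, C=3, D=0, E=3, F=1, G=1) → (A=12, B=5, C=3, D=0, E=3, F=2, G=3)
step 5: fire t0:  (A=12, B=5, C=3, D=0, E=3, F=2, G=3) → (A=14, B=4, C=3, D=0, E=3, F=3, G=5)
step 6: fire t2:  (A=14, B=4, C=3, D=0, E=3, F=3, G=5) → (A=14, B=6, C=3, D=0, E=2, F=4, G=2)

(A=14, B=6, C=3, D=0, E=2, F=4, G=2)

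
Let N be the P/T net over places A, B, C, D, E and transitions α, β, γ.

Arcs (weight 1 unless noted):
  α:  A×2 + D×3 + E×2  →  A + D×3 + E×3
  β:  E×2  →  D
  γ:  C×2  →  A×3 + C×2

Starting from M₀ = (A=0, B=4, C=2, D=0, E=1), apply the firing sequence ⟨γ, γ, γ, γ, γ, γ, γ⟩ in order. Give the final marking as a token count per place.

(A=21, B=4, C=2, D=0, E=1)

step 1: fire γ:  (A=0, B=4, C=2, D=0, E=1) → (A=3, B=4, C=2, D=0, E=1)
step 2: fire γ:  (A=3, B=4, C=2, D=0, E=1) → (A=6, B=4, C=2, D=0, E=1)
step 3: fire γ:  (A=6, B=4, C=2, D=0, E=1) → (A=9, B=4, C=2, D=0, E=1)
step 4: fire γ:  (A=9, B=4, C=2, D=0, E=1) → (A=12, B=4, C=2, D=0, E=1)
step 5: fire γ:  (A=12, B=4, C=2, D=0, E=1) → (A=15, B=4, C=2, D=0, E=1)
step 6: fire γ:  (A=15, B=4, C=2, D=0, E=1) → (A=18, B=4, C=2, D=0, E=1)
step 7: fire γ:  (A=18, B=4, C=2, D=0, E=1) → (A=21, B=4, C=2, D=0, E=1)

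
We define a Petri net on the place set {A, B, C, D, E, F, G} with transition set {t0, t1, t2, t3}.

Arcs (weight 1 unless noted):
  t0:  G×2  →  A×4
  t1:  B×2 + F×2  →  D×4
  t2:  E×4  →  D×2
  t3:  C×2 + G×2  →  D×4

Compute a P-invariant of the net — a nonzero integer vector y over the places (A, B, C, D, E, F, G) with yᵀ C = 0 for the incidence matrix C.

y = (A:0, B:4, C:4, D:2, E:1, F:0, G:0)

Incidence matrix C (rows=places, cols=transitions):
       t0   t1   t2   t3
    A   4    0    0    0
    B   0   -2    0    0
    C   0    0    0   -2
    D   0    4    2    4
    E   0    0   -4    0
    F   0   -2    0    0
    G  -2    0    0   -2

Candidate y = [0, 4, 4, 2, 1, 0, 0]; check y·C column-wise:
  col t0: 0·4 + 4·0 + 4·0 + 2·0 + 1·0 + 0·-2 = 0
  col t1: 4·-2 + 4·0 + 2·4 + 1·0 + 0·-2 = 0
  col t2: 4·0 + 4·0 + 2·2 + 1·-4 = 0
  col t3: 4·0 + 4·-2 + 2·4 + 1·0 + 0·-2 = 0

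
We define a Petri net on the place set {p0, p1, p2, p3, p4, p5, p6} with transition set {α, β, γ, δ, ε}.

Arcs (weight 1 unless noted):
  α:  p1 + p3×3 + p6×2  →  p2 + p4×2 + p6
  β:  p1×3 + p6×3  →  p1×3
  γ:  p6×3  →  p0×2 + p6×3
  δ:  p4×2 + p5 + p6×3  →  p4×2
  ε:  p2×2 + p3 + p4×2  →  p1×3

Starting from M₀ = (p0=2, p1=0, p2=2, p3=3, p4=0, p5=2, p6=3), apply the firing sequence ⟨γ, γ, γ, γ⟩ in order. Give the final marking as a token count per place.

(p0=10, p1=0, p2=2, p3=3, p4=0, p5=2, p6=3)

step 1: fire γ:  (p0=2, p1=0, p2=2, p3=3, p4=0, p5=2, p6=3) → (p0=4, p1=0, p2=2, p3=3, p4=0, p5=2, p6=3)
step 2: fire γ:  (p0=4, p1=0, p2=2, p3=3, p4=0, p5=2, p6=3) → (p0=6, p1=0, p2=2, p3=3, p4=0, p5=2, p6=3)
step 3: fire γ:  (p0=6, p1=0, p2=2, p3=3, p4=0, p5=2, p6=3) → (p0=8, p1=0, p2=2, p3=3, p4=0, p5=2, p6=3)
step 4: fire γ:  (p0=8, p1=0, p2=2, p3=3, p4=0, p5=2, p6=3) → (p0=10, p1=0, p2=2, p3=3, p4=0, p5=2, p6=3)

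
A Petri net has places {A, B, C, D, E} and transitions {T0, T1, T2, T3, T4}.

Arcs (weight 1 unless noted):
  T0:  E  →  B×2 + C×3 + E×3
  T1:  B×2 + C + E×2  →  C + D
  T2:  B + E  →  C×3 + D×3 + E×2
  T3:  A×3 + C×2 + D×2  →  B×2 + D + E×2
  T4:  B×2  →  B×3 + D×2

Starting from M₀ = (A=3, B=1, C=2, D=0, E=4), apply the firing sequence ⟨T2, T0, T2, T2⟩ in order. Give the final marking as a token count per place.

step 1: fire T2:  (A=3, B=1, C=2, D=0, E=4) → (A=3, B=0, C=5, D=3, E=5)
step 2: fire T0:  (A=3, B=0, C=5, D=3, E=5) → (A=3, B=2, C=8, D=3, E=7)
step 3: fire T2:  (A=3, B=2, C=8, D=3, E=7) → (A=3, B=1, C=11, D=6, E=8)
step 4: fire T2:  (A=3, B=1, C=11, D=6, E=8) → (A=3, B=0, C=14, D=9, E=9)

(A=3, B=0, C=14, D=9, E=9)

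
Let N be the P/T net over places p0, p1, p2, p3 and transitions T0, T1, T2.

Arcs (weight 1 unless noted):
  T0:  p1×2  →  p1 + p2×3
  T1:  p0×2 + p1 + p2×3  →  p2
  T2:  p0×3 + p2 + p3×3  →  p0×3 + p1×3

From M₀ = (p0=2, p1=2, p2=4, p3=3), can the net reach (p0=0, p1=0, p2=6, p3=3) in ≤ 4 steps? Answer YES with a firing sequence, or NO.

depth 0: 1 marking
depth 1: 3 markings reached so far
depth 2: 4 markings reached so far
depth 3: 4 markings reached so far
(frontier empty at depth 3; search complete)
target is not among the 4 markings reachable within 4 steps

NO — not reachable within 4 firings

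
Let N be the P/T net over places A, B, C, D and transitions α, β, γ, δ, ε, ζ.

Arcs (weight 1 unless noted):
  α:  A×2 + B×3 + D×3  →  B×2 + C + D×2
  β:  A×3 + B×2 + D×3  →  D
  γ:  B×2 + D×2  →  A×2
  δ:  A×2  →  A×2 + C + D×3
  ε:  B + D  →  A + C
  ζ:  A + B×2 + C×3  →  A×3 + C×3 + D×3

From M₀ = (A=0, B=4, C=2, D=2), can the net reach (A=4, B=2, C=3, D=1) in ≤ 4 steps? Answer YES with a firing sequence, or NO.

NO — not reachable within 4 firings

depth 0: 1 marking
depth 1: 3 markings reached so far
depth 2: 6 markings reached so far
depth 3: 13 markings reached so far
depth 4: 22 markings reached so far
target is not among the 22 markings reachable within 4 steps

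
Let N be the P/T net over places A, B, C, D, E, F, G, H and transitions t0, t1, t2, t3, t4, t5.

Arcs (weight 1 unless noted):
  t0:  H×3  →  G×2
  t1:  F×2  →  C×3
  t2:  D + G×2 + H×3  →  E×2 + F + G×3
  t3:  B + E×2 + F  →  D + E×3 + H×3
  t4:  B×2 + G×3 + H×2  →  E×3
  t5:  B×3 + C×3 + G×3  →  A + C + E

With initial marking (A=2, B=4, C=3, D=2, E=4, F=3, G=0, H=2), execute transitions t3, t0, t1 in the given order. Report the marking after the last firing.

step 1: fire t3:  (A=2, B=4, C=3, D=2, E=4, F=3, G=0, H=2) → (A=2, B=3, C=3, D=3, E=5, F=2, G=0, H=5)
step 2: fire t0:  (A=2, B=3, C=3, D=3, E=5, F=2, G=0, H=5) → (A=2, B=3, C=3, D=3, E=5, F=2, G=2, H=2)
step 3: fire t1:  (A=2, B=3, C=3, D=3, E=5, F=2, G=2, H=2) → (A=2, B=3, C=6, D=3, E=5, F=0, G=2, H=2)

(A=2, B=3, C=6, D=3, E=5, F=0, G=2, H=2)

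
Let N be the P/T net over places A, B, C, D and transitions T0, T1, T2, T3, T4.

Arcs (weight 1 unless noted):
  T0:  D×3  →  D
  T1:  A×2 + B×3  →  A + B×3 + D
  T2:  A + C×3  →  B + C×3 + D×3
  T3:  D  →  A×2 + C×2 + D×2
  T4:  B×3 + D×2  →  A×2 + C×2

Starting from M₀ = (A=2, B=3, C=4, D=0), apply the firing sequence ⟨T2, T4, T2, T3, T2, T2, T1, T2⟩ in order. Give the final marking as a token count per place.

step 1: fire T2:  (A=2, B=3, C=4, D=0) → (A=1, B=4, C=4, D=3)
step 2: fire T4:  (A=1, B=4, C=4, D=3) → (A=3, B=1, C=6, D=1)
step 3: fire T2:  (A=3, B=1, C=6, D=1) → (A=2, B=2, C=6, D=4)
step 4: fire T3:  (A=2, B=2, C=6, D=4) → (A=4, B=2, C=8, D=5)
step 5: fire T2:  (A=4, B=2, C=8, D=5) → (A=3, B=3, C=8, D=8)
step 6: fire T2:  (A=3, B=3, C=8, D=8) → (A=2, B=4, C=8, D=11)
step 7: fire T1:  (A=2, B=4, C=8, D=11) → (A=1, B=4, C=8, D=12)
step 8: fire T2:  (A=1, B=4, C=8, D=12) → (A=0, B=5, C=8, D=15)

(A=0, B=5, C=8, D=15)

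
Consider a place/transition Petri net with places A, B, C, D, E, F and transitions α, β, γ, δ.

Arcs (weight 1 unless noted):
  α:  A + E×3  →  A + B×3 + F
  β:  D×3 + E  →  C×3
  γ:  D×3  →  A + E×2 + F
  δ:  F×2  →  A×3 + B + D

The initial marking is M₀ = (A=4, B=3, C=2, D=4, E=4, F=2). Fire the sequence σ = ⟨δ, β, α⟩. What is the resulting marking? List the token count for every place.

step 1: fire δ:  (A=4, B=3, C=2, D=4, E=4, F=2) → (A=7, B=4, C=2, D=5, E=4, F=0)
step 2: fire β:  (A=7, B=4, C=2, D=5, E=4, F=0) → (A=7, B=4, C=5, D=2, E=3, F=0)
step 3: fire α:  (A=7, B=4, C=5, D=2, E=3, F=0) → (A=7, B=7, C=5, D=2, E=0, F=1)

(A=7, B=7, C=5, D=2, E=0, F=1)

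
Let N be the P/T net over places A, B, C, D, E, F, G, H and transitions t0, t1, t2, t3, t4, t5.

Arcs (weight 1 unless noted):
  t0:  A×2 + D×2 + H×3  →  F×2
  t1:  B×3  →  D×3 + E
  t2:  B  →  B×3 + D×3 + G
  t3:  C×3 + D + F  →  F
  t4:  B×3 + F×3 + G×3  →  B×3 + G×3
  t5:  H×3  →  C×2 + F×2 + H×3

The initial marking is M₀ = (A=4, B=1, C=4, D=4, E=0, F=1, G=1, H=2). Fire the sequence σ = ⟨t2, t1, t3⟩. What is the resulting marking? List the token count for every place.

(A=4, B=0, C=1, D=9, E=1, F=1, G=2, H=2)

step 1: fire t2:  (A=4, B=1, C=4, D=4, E=0, F=1, G=1, H=2) → (A=4, B=3, C=4, D=7, E=0, F=1, G=2, H=2)
step 2: fire t1:  (A=4, B=3, C=4, D=7, E=0, F=1, G=2, H=2) → (A=4, B=0, C=4, D=10, E=1, F=1, G=2, H=2)
step 3: fire t3:  (A=4, B=0, C=4, D=10, E=1, F=1, G=2, H=2) → (A=4, B=0, C=1, D=9, E=1, F=1, G=2, H=2)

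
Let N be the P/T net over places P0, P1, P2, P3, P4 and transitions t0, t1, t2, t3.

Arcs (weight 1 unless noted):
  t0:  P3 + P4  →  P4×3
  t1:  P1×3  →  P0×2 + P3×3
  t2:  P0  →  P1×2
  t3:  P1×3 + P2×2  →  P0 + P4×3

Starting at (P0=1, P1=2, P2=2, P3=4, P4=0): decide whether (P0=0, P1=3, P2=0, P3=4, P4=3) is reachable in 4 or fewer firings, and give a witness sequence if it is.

YES — reachable via ⟨t2, t3, t2⟩ (3 firings)

step 1: fire t2:  (P0=1, P1=2, P2=2, P3=4, P4=0) → (P0=0, P1=4, P2=2, P3=4, P4=0)
step 2: fire t3:  (P0=0, P1=4, P2=2, P3=4, P4=0) → (P0=1, P1=1, P2=0, P3=4, P4=3)
step 3: fire t2:  (P0=1, P1=1, P2=0, P3=4, P4=3) → (P0=0, P1=3, P2=0, P3=4, P4=3)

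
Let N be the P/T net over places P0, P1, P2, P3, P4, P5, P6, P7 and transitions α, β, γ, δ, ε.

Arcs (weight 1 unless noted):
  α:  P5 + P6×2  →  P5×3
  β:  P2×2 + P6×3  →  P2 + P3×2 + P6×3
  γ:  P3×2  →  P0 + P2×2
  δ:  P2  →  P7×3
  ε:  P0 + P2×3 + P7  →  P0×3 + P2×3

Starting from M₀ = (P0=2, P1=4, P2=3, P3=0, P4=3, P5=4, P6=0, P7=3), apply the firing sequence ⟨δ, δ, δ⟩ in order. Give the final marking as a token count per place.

(P0=2, P1=4, P2=0, P3=0, P4=3, P5=4, P6=0, P7=12)

step 1: fire δ:  (P0=2, P1=4, P2=3, P3=0, P4=3, P5=4, P6=0, P7=3) → (P0=2, P1=4, P2=2, P3=0, P4=3, P5=4, P6=0, P7=6)
step 2: fire δ:  (P0=2, P1=4, P2=2, P3=0, P4=3, P5=4, P6=0, P7=6) → (P0=2, P1=4, P2=1, P3=0, P4=3, P5=4, P6=0, P7=9)
step 3: fire δ:  (P0=2, P1=4, P2=1, P3=0, P4=3, P5=4, P6=0, P7=9) → (P0=2, P1=4, P2=0, P3=0, P4=3, P5=4, P6=0, P7=12)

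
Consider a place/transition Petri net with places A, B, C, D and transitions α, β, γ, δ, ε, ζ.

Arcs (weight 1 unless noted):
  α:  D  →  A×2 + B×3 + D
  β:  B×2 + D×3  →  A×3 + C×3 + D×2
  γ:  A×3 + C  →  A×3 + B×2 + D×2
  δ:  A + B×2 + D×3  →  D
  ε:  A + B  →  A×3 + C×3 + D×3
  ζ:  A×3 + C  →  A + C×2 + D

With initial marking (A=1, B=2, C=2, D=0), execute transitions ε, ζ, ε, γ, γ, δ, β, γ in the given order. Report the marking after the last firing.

step 1: fire ε:  (A=1, B=2, C=2, D=0) → (A=3, B=1, C=5, D=3)
step 2: fire ζ:  (A=3, B=1, C=5, D=3) → (A=1, B=1, C=6, D=4)
step 3: fire ε:  (A=1, B=1, C=6, D=4) → (A=3, B=0, C=9, D=7)
step 4: fire γ:  (A=3, B=0, C=9, D=7) → (A=3, B=2, C=8, D=9)
step 5: fire γ:  (A=3, B=2, C=8, D=9) → (A=3, B=4, C=7, D=11)
step 6: fire δ:  (A=3, B=4, C=7, D=11) → (A=2, B=2, C=7, D=9)
step 7: fire β:  (A=2, B=2, C=7, D=9) → (A=5, B=0, C=10, D=8)
step 8: fire γ:  (A=5, B=0, C=10, D=8) → (A=5, B=2, C=9, D=10)

(A=5, B=2, C=9, D=10)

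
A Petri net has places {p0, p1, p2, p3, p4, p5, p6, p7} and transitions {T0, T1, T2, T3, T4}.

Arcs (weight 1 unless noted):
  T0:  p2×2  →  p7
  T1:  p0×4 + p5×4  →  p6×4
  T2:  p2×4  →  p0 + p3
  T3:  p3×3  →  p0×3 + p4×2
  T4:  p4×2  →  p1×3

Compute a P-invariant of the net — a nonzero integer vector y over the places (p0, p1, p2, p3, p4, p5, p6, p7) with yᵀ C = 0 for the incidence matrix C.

y = (p0:1, p1:-2, p2:0, p3:-1, p4:-3, p5:-1, p6:0, p7:0)

Incidence matrix C (rows=places, cols=transitions):
       T0   T1   T2   T3   T4
   p0   0   -4    1    3    0
   p1   0    0    0    0    3
   p2  -2    0   -4    0    0
   p3   0    0    1   -3    0
   p4   0    0    0    2   -2
   p5   0   -4    0    0    0
   p6   0    4    0    0    0
   p7   1    0    0    0    0

Candidate y = [1, -2, 0, -1, -3, -1, 0, 0]; check y·C column-wise:
  col T0: 1·0 + -2·0 + 0·-2 + -1·0 + -3·0 + -1·0 + 0·1 = 0
  col T1: 1·-4 + -2·0 + -1·0 + -3·0 + -1·-4 + 0·4 = 0
  col T2: 1·1 + -2·0 + 0·-4 + -1·1 + -3·0 + -1·0 = 0
  col T3: 1·3 + -2·0 + -1·-3 + -3·2 + -1·0 = 0
  col T4: 1·0 + -2·3 + -1·0 + -3·-2 + -1·0 = 0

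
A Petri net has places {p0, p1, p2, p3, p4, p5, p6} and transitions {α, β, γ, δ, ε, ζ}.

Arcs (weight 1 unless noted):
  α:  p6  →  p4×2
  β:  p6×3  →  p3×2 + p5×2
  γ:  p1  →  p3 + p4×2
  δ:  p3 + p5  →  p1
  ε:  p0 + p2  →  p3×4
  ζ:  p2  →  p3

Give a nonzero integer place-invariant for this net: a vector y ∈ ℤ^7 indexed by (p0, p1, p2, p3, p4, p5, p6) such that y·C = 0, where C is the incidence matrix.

Incidence matrix C (rows=places, cols=transitions):
        α    β    γ    δ    ε    ζ
   p0   0    0    0    0   -1    0
   p1   0    0   -1    1    0    0
   p2   0    0    0    0   -1   -1
   p3   0    2    1   -1    4    1
   p4   2    0    2    0    0    0
   p5   0    2    0   -1    0    0
   p6  -1   -3    0    0    0    0

Candidate y = [3, 3, 1, 1, 1, 2, 2]; check y·C column-wise:
  col α: 3·0 + 3·0 + 1·0 + 1·0 + 1·2 + 2·0 + 2·-1 = 0
  col β: 3·0 + 3·0 + 1·0 + 1·2 + 1·0 + 2·2 + 2·-3 = 0
  col γ: 3·0 + 3·-1 + 1·0 + 1·1 + 1·2 + 2·0 + 2·0 = 0
  col δ: 3·0 + 3·1 + 1·0 + 1·-1 + 1·0 + 2·-1 + 2·0 = 0
  col ε: 3·-1 + 3·0 + 1·-1 + 1·4 + 1·0 + 2·0 + 2·0 = 0
  col ζ: 3·0 + 3·0 + 1·-1 + 1·1 + 1·0 + 2·0 + 2·0 = 0

y = (p0:3, p1:3, p2:1, p3:1, p4:1, p5:2, p6:2)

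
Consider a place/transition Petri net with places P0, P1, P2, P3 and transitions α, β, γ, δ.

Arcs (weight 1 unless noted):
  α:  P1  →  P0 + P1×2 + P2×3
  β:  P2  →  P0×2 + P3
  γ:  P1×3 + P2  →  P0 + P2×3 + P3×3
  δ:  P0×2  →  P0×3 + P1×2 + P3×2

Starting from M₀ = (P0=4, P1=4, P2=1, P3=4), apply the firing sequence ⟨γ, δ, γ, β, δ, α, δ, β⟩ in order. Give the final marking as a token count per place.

step 1: fire γ:  (P0=4, P1=4, P2=1, P3=4) → (P0=5, P1=1, P2=3, P3=7)
step 2: fire δ:  (P0=5, P1=1, P2=3, P3=7) → (P0=6, P1=3, P2=3, P3=9)
step 3: fire γ:  (P0=6, P1=3, P2=3, P3=9) → (P0=7, P1=0, P2=5, P3=12)
step 4: fire β:  (P0=7, P1=0, P2=5, P3=12) → (P0=9, P1=0, P2=4, P3=13)
step 5: fire δ:  (P0=9, P1=0, P2=4, P3=13) → (P0=10, P1=2, P2=4, P3=15)
step 6: fire α:  (P0=10, P1=2, P2=4, P3=15) → (P0=11, P1=3, P2=7, P3=15)
step 7: fire δ:  (P0=11, P1=3, P2=7, P3=15) → (P0=12, P1=5, P2=7, P3=17)
step 8: fire β:  (P0=12, P1=5, P2=7, P3=17) → (P0=14, P1=5, P2=6, P3=18)

(P0=14, P1=5, P2=6, P3=18)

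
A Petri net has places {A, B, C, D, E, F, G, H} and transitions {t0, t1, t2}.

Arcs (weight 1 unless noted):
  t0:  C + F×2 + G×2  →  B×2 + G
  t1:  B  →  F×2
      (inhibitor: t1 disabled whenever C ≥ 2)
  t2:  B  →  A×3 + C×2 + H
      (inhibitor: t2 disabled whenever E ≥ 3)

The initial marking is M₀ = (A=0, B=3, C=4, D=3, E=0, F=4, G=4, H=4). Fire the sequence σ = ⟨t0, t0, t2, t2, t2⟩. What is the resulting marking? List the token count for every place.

(A=9, B=4, C=8, D=3, E=0, F=0, G=2, H=7)

step 1: fire t0:  (A=0, B=3, C=4, D=3, E=0, F=4, G=4, H=4) → (A=0, B=5, C=3, D=3, E=0, F=2, G=3, H=4)
step 2: fire t0:  (A=0, B=5, C=3, D=3, E=0, F=2, G=3, H=4) → (A=0, B=7, C=2, D=3, E=0, F=0, G=2, H=4)
step 3: fire t2:  (A=0, B=7, C=2, D=3, E=0, F=0, G=2, H=4) → (A=3, B=6, C=4, D=3, E=0, F=0, G=2, H=5)
step 4: fire t2:  (A=3, B=6, C=4, D=3, E=0, F=0, G=2, H=5) → (A=6, B=5, C=6, D=3, E=0, F=0, G=2, H=6)
step 5: fire t2:  (A=6, B=5, C=6, D=3, E=0, F=0, G=2, H=6) → (A=9, B=4, C=8, D=3, E=0, F=0, G=2, H=7)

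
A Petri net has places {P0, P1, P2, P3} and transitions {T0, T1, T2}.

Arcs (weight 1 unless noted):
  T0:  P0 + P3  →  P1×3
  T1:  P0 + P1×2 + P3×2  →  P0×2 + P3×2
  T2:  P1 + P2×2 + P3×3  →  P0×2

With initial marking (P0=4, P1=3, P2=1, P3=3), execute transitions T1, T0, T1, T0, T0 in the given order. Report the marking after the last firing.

step 1: fire T1:  (P0=4, P1=3, P2=1, P3=3) → (P0=5, P1=1, P2=1, P3=3)
step 2: fire T0:  (P0=5, P1=1, P2=1, P3=3) → (P0=4, P1=4, P2=1, P3=2)
step 3: fire T1:  (P0=4, P1=4, P2=1, P3=2) → (P0=5, P1=2, P2=1, P3=2)
step 4: fire T0:  (P0=5, P1=2, P2=1, P3=2) → (P0=4, P1=5, P2=1, P3=1)
step 5: fire T0:  (P0=4, P1=5, P2=1, P3=1) → (P0=3, P1=8, P2=1, P3=0)

(P0=3, P1=8, P2=1, P3=0)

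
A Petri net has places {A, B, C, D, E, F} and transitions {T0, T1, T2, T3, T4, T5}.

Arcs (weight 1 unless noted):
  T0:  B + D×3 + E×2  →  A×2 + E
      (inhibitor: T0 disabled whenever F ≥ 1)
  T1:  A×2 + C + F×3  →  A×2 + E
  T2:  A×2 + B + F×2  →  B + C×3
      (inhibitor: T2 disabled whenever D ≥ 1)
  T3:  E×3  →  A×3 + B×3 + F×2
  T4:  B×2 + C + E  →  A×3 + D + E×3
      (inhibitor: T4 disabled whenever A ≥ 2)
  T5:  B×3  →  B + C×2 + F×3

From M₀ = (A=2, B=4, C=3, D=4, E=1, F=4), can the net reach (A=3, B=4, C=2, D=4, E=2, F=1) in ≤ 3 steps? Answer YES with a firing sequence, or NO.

depth 0: 1 marking
depth 1: 3 markings reached so far
depth 2: 4 markings reached so far
depth 3: 5 markings reached so far
target is not among the 5 markings reachable within 3 steps

NO — not reachable within 3 firings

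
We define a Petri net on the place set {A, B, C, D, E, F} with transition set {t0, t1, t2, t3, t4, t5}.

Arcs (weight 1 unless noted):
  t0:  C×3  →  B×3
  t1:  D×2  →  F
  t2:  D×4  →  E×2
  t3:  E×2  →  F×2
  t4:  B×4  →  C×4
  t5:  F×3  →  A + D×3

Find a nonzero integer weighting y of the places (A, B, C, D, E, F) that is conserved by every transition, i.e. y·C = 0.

y = (A:0, B:1, C:1, D:0, E:0, F:0)

Incidence matrix C (rows=places, cols=transitions):
       t0   t1   t2   t3   t4   t5
    A   0    0    0    0    0    1
    B   3    0    0    0   -4    0
    C  -3    0    0    0    4    0
    D   0   -2   -4    0    0    3
    E   0    0    2   -2    0    0
    F   0    1    0    2    0   -3

Candidate y = [0, 1, 1, 0, 0, 0]; check y·C column-wise:
  col t0: 1·3 + 1·-3 = 0
  col t1: 1·0 + 1·0 + 0·-2 + 0·1 = 0
  col t2: 1·0 + 1·0 + 0·-4 + 0·2 = 0
  col t3: 1·0 + 1·0 + 0·-2 + 0·2 = 0
  col t4: 1·-4 + 1·4 = 0
  col t5: 0·1 + 1·0 + 1·0 + 0·3 + 0·-3 = 0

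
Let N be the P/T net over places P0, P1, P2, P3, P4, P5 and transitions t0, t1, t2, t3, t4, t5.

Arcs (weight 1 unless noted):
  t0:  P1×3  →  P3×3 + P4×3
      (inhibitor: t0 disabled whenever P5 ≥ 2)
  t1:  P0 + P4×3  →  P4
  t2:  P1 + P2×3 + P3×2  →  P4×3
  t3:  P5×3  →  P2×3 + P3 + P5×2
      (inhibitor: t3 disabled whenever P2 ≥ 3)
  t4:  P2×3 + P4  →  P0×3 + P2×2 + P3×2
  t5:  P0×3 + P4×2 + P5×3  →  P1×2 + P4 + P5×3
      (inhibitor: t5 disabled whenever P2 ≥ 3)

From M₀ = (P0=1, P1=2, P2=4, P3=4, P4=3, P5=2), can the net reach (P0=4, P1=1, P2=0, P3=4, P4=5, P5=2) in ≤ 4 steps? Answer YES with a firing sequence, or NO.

YES — reachable via ⟨t4, t2⟩ (2 firings)

step 1: fire t4:  (P0=1, P1=2, P2=4, P3=4, P4=3, P5=2) → (P0=4, P1=2, P2=3, P3=6, P4=2, P5=2)
step 2: fire t2:  (P0=4, P1=2, P2=3, P3=6, P4=2, P5=2) → (P0=4, P1=1, P2=0, P3=4, P4=5, P5=2)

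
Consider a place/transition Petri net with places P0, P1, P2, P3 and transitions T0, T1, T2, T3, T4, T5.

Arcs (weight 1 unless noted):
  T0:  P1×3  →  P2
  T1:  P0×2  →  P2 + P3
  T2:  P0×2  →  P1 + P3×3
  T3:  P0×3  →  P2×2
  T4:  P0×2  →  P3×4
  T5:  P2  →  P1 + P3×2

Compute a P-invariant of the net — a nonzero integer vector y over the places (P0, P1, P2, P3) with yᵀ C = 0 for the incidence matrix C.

Incidence matrix C (rows=places, cols=transitions):
       T0   T1   T2   T3   T4   T5
   P0   0   -2   -2   -3   -2    0
   P1  -3    0    1    0    0    1
   P2   1    1    0    2    0   -1
   P3   0    1    3    0    4    2

Candidate y = [2, 1, 3, 1]; check y·C column-wise:
  col T0: 2·0 + 1·-3 + 3·1 + 1·0 = 0
  col T1: 2·-2 + 1·0 + 3·1 + 1·1 = 0
  col T2: 2·-2 + 1·1 + 3·0 + 1·3 = 0
  col T3: 2·-3 + 1·0 + 3·2 + 1·0 = 0
  col T4: 2·-2 + 1·0 + 3·0 + 1·4 = 0
  col T5: 2·0 + 1·1 + 3·-1 + 1·2 = 0

y = (P0:2, P1:1, P2:3, P3:1)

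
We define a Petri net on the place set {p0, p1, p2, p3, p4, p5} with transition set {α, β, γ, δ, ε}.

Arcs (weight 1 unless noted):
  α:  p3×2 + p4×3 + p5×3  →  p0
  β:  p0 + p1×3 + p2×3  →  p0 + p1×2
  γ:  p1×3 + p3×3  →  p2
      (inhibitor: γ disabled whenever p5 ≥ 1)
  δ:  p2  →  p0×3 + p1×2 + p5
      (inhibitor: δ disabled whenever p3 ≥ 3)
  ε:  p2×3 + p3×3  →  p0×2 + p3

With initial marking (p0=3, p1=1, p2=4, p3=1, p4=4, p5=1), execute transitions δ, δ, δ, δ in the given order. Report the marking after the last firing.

step 1: fire δ:  (p0=3, p1=1, p2=4, p3=1, p4=4, p5=1) → (p0=6, p1=3, p2=3, p3=1, p4=4, p5=2)
step 2: fire δ:  (p0=6, p1=3, p2=3, p3=1, p4=4, p5=2) → (p0=9, p1=5, p2=2, p3=1, p4=4, p5=3)
step 3: fire δ:  (p0=9, p1=5, p2=2, p3=1, p4=4, p5=3) → (p0=12, p1=7, p2=1, p3=1, p4=4, p5=4)
step 4: fire δ:  (p0=12, p1=7, p2=1, p3=1, p4=4, p5=4) → (p0=15, p1=9, p2=0, p3=1, p4=4, p5=5)

(p0=15, p1=9, p2=0, p3=1, p4=4, p5=5)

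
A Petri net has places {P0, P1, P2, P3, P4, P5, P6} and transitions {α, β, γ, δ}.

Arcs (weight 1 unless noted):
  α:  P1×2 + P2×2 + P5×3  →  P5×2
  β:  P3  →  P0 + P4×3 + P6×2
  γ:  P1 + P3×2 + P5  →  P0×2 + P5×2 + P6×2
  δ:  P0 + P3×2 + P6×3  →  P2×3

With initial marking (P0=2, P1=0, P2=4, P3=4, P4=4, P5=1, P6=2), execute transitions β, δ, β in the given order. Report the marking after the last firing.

(P0=3, P1=0, P2=7, P3=0, P4=10, P5=1, P6=3)

step 1: fire β:  (P0=2, P1=0, P2=4, P3=4, P4=4, P5=1, P6=2) → (P0=3, P1=0, P2=4, P3=3, P4=7, P5=1, P6=4)
step 2: fire δ:  (P0=3, P1=0, P2=4, P3=3, P4=7, P5=1, P6=4) → (P0=2, P1=0, P2=7, P3=1, P4=7, P5=1, P6=1)
step 3: fire β:  (P0=2, P1=0, P2=7, P3=1, P4=7, P5=1, P6=1) → (P0=3, P1=0, P2=7, P3=0, P4=10, P5=1, P6=3)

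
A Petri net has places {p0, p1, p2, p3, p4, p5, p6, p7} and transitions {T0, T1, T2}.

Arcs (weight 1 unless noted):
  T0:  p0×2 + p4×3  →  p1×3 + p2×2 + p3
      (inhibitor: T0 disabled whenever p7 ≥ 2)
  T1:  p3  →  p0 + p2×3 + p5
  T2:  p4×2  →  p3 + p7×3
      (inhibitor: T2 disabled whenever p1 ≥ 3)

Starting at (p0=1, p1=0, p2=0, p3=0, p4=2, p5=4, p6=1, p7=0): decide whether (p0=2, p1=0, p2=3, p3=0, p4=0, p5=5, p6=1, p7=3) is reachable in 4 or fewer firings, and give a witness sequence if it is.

YES — reachable via ⟨T2, T1⟩ (2 firings)

step 1: fire T2:  (p0=1, p1=0, p2=0, p3=0, p4=2, p5=4, p6=1, p7=0) → (p0=1, p1=0, p2=0, p3=1, p4=0, p5=4, p6=1, p7=3)
step 2: fire T1:  (p0=1, p1=0, p2=0, p3=1, p4=0, p5=4, p6=1, p7=3) → (p0=2, p1=0, p2=3, p3=0, p4=0, p5=5, p6=1, p7=3)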